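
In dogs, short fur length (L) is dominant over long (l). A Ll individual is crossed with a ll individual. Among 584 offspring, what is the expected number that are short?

Punnett square for Ll × ll:
Offspring genotypes: 2 Ll, 2 ll
short: 2, long: 2
short: 2 out of 4 → fraction 1/2
Expected count = 1/2 × 584 = 292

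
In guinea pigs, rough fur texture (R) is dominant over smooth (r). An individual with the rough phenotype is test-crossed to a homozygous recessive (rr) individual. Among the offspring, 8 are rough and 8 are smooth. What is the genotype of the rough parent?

Test cross: ? × rr
Offspring: 8 rough, 8 smooth — approximately 1:1.
A 1:1 ratio in a test cross indicates the unknown parent is heterozygous (Rr).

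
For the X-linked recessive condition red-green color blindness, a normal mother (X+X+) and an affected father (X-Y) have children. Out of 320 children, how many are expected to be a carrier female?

Cross: X+X+ × X-Y
Offspring: 2 X+X-, 2 X+Y
Probability of a carrier female: 2/4 = 1/2
Expected count = 1/2 × 320 = 160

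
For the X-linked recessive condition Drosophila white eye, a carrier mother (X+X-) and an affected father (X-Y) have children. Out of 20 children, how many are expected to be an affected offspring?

Cross: X+X- × X-Y
Offspring: 1 X+X-, 1 X+Y, 1 X-X-, 1 X-Y
Probability of an affected offspring: 2/4 = 1/2
Expected count = 1/2 × 20 = 10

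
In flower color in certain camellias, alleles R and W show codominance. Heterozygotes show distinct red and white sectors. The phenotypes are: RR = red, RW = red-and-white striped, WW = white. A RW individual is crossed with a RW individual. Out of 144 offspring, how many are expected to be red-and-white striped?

Punnett square for RW × RW:
Offspring genotypes: 1 RR, 2 RW, 1 WW
Phenotype counts: 1 red, 2 red-and-white striped, 1 white
red-and-white striped: 2 out of 4 → fraction 1/2
Expected count = 1/2 × 144 = 72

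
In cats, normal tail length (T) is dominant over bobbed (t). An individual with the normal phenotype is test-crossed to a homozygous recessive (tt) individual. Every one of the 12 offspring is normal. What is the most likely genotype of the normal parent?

Test cross: ? × tt
All offspring are normal.
If the unknown parent were heterozygous (Tt), about half of 12 offspring would be bobbed; none are. The unknown parent is most likely homozygous dominant (TT).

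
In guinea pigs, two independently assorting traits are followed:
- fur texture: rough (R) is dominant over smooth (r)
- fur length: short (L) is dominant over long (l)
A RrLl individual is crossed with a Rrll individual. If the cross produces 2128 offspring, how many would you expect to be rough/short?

Dihybrid cross RrLl × Rrll — consider each gene separately:
fur texture: Rr × Rr → 1 RR, 2 Rr, 1 rr → 3 R_ : 1 rr (out of 4)
fur length: Ll × ll → 2 Ll, 2 ll → 2 L_ : 2 ll (out of 4)
Combine (counts out of 4 × 4 = 16): rough/short (R_L_) = 3×2 = 6; rough/long (R_ll) = 3×2 = 6; smooth/short (rrL_) = 1×2 = 2; smooth/long (rrll) = 1×2 = 2
Phenotype counts (out of 16): 6 rough/short, 6 rough/long, 2 smooth/short, 2 smooth/long
rough/short: 6 out of 16 → fraction 3/8
Expected count = 3/8 × 2128 = 798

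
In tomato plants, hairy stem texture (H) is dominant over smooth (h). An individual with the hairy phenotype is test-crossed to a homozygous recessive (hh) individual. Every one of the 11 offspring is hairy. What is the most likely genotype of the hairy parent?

Test cross: ? × hh
All offspring are hairy.
If the unknown parent were heterozygous (Hh), about half of 11 offspring would be smooth; none are. The unknown parent is most likely homozygous dominant (HH).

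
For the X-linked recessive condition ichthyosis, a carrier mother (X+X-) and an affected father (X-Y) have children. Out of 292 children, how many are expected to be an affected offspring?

Cross: X+X- × X-Y
Offspring: 1 X+X-, 1 X+Y, 1 X-X-, 1 X-Y
Probability of an affected offspring: 2/4 = 1/2
Expected count = 1/2 × 292 = 146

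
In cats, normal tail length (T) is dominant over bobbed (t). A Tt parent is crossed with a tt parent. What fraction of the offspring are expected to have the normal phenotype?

Punnett square for Tt × tt:
Offspring genotypes: 2 Tt, 2 tt
Total offspring: 4
Count with target: 2
Probability: 2/4 = 1/2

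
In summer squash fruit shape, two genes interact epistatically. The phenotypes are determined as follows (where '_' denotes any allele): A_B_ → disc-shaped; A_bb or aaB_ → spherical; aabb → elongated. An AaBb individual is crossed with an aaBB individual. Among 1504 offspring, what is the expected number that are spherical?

Cross: AaBb × aaBB — consider each gene separately:
A gene: Aa × aa → 2 Aa, 2 aa → 2 A_ : 2 aa (out of 4)
B gene: Bb × BB → 2 BB, 2 Bb → 4 B_ (out of 4)
Genotype classes (out of 4 × 4 = 16): A_B_ = 2×4 = 8; aaB_ = 2×4 = 8
Apply the phenotype rules: A_B_ (8) → disc-shaped; aaB_ (8) → spherical
Phenotype counts (out of 16): 8 disc-shaped, 8 spherical
spherical: 8 out of 16 → fraction 1/2
Expected count = 1/2 × 1504 = 752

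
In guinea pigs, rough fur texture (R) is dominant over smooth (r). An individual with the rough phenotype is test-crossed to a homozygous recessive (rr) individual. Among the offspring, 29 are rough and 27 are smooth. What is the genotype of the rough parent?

Test cross: ? × rr
Offspring: 29 rough, 27 smooth — approximately 1:1.
A 1:1 ratio in a test cross indicates the unknown parent is heterozygous (Rr).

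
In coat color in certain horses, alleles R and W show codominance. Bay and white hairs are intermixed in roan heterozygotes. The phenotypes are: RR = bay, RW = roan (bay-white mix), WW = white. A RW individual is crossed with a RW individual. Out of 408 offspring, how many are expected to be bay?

Punnett square for RW × RW:
Offspring genotypes: 1 RR, 2 RW, 1 WW
Phenotype counts: 1 bay, 2 roan (bay-white mix), 1 white
bay: 1 out of 4 → fraction 1/4
Expected count = 1/4 × 408 = 102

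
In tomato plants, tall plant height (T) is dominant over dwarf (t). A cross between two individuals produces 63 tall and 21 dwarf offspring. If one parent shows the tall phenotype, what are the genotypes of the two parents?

Observed offspring: 63 tall, 21 dwarf
The observed ratio simplifies to 3:1. Dwarf (tt) offspring appear, so each parent must contribute one t allele. The parent stated to show tall carries T, so it is Tt. The other parent is then either Tt or tt: Tt × tt would give a 1:1 split, whereas Tt × Tt gives 3:1 — matching the data. So both parents are heterozygous (Tt × Tt).
Parent genotypes: Tt × Tt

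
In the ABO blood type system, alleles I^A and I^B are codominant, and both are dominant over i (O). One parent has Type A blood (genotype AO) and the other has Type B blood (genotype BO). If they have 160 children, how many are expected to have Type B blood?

Cross: AO × BO
Possible offspring genotypes: 1 AB, 1 AO, 1 BO, 1 OO
Blood type counts: 1 Type AB, 1 Type A, 1 Type B, 1 Type O
Probability of Type B: 1/4
Expected count = 1/4 × 160 = 40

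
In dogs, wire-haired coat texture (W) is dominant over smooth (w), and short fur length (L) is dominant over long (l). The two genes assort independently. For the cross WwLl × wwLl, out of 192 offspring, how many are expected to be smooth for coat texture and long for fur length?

Dihybrid cross WwLl × wwLl — consider each gene separately:
coat texture: Ww × ww → 2 Ww, 2 ww → 2 W_ : 2 ww (out of 4)
fur length: Ll × Ll → 1 LL, 2 Ll, 1 ll → 3 L_ : 1 ll (out of 4)
Looking for: smooth (ww) and long (ll)
P(smooth) = 2/4, P(long) = 1/4
P(both) = 2/4 × 1/4 = 2/16 = 1/8
Expected count = 1/8 × 192 = 24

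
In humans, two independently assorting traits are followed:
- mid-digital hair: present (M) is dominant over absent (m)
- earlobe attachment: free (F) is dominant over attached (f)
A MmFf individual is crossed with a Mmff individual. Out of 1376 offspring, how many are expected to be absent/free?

Dihybrid cross MmFf × Mmff — consider each gene separately:
mid-digital hair: Mm × Mm → 1 MM, 2 Mm, 1 mm → 3 M_ : 1 mm (out of 4)
earlobe attachment: Ff × ff → 2 Ff, 2 ff → 2 F_ : 2 ff (out of 4)
Combine (counts out of 4 × 4 = 16): present/free (M_F_) = 3×2 = 6; present/attached (M_ff) = 3×2 = 6; absent/free (mmF_) = 1×2 = 2; absent/attached (mmff) = 1×2 = 2
Phenotype counts (out of 16): 6 present/free, 6 present/attached, 2 absent/free, 2 absent/attached
absent/free: 2 out of 16 → fraction 1/8
Expected count = 1/8 × 1376 = 172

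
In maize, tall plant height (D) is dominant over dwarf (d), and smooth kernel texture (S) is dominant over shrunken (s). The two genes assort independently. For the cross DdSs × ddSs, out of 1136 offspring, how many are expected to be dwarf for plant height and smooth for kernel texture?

Dihybrid cross DdSs × ddSs — consider each gene separately:
plant height: Dd × dd → 2 Dd, 2 dd → 2 D_ : 2 dd (out of 4)
kernel texture: Ss × Ss → 1 SS, 2 Ss, 1 ss → 3 S_ : 1 ss (out of 4)
Looking for: dwarf (dd) and smooth (S_)
P(dwarf) = 2/4, P(smooth) = 3/4
P(both) = 2/4 × 3/4 = 6/16 = 3/8
Expected count = 3/8 × 1136 = 426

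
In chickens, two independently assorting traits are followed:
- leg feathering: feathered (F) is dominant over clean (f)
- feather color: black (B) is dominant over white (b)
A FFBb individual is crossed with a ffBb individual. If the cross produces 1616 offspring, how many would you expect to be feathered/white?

Dihybrid cross FFBb × ffBb — consider each gene separately:
leg feathering: FF × ff → 4 Ff → 4 F_ (out of 4)
feather color: Bb × Bb → 1 BB, 2 Bb, 1 bb → 3 B_ : 1 bb (out of 4)
Combine (counts out of 4 × 4 = 16): feathered/black (F_B_) = 4×3 = 12; feathered/white (F_bb) = 4×1 = 4
Phenotype counts (out of 16): 12 feathered/black, 4 feathered/white
feathered/white: 4 out of 16 → fraction 1/4
Expected count = 1/4 × 1616 = 404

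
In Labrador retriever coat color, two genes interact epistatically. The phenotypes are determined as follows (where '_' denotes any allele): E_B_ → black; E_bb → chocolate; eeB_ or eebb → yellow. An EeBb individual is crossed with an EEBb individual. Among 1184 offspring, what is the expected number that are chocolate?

Cross: EeBb × EEBb — consider each gene separately:
E gene: Ee × EE → 2 EE, 2 Ee → 4 E_ (out of 4)
B gene: Bb × Bb → 1 BB, 2 Bb, 1 bb → 3 B_ : 1 bb (out of 4)
Genotype classes (out of 4 × 4 = 16): E_B_ = 4×3 = 12; E_bb = 4×1 = 4
Apply the phenotype rules: E_B_ (12) → black; E_bb (4) → chocolate
Phenotype counts (out of 16): 12 black, 4 chocolate
chocolate: 4 out of 16 → fraction 1/4
Expected count = 1/4 × 1184 = 296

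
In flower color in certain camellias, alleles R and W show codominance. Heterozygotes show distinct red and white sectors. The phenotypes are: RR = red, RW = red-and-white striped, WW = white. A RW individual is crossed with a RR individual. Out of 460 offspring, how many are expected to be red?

Punnett square for RW × RR:
Offspring genotypes: 2 RR, 2 RW
Phenotype counts: 2 red, 2 red-and-white striped
red: 2 out of 4 → fraction 1/2
Expected count = 1/2 × 460 = 230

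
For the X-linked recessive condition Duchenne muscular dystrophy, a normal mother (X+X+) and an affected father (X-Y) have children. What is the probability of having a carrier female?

Cross: X+X+ × X-Y
Offspring: 2 X+X-, 2 X+Y
Probability of a carrier female: 2/4 = 1/2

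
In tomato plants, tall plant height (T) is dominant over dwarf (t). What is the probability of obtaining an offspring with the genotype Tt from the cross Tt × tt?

Punnett square for Tt × tt:
Offspring genotypes: 2 Tt, 2 tt
Total offspring: 4
Count with target: 2
Probability: 2/4 = 1/2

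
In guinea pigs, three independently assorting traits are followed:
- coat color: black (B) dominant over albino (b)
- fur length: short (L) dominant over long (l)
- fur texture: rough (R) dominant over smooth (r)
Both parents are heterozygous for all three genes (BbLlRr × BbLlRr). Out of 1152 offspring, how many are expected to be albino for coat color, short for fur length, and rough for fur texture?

Trihybrid cross: BbLlRr × BbLlRr
Each trait segregates independently with a 3:1 phenotypic ratio, so each gene contributes 3/4 (dominant) or 1/4 (recessive).
Target: albino (coat color), short (fur length), rough (fur texture)
Probability = product of independent per-trait probabilities
= 1/4 × 3/4 × 3/4 = 9/64
Expected count = 9/64 × 1152 = 162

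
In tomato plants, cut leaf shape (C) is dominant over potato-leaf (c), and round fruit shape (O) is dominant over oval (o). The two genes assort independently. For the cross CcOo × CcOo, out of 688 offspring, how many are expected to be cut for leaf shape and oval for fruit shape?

Dihybrid cross CcOo × CcOo — consider each gene separately:
leaf shape: Cc × Cc → 1 CC, 2 Cc, 1 cc → 3 C_ : 1 cc (out of 4)
fruit shape: Oo × Oo → 1 OO, 2 Oo, 1 oo → 3 O_ : 1 oo (out of 4)
Looking for: cut (C_) and oval (oo)
P(cut) = 3/4, P(oval) = 1/4
P(both) = 3/4 × 1/4 = 3/16
Expected count = 3/16 × 688 = 129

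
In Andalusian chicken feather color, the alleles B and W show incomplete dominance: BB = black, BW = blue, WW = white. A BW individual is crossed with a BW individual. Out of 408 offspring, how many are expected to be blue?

Punnett square for BW × BW:
Offspring genotypes: 1 BB, 2 BW, 1 WW
Phenotype counts: 1 black, 2 blue, 1 white
blue: 2 out of 4 → fraction 1/2
Expected count = 1/2 × 408 = 204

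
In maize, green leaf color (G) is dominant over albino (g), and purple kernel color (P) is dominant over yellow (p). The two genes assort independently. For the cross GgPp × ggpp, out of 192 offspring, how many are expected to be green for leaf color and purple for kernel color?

Dihybrid cross GgPp × ggpp — consider each gene separately:
leaf color: Gg × gg → 2 Gg, 2 gg → 2 G_ : 2 gg (out of 4)
kernel color: Pp × pp → 2 Pp, 2 pp → 2 P_ : 2 pp (out of 4)
Looking for: green (G_) and purple (P_)
P(green) = 2/4, P(purple) = 2/4
P(both) = 2/4 × 2/4 = 4/16 = 1/4
Expected count = 1/4 × 192 = 48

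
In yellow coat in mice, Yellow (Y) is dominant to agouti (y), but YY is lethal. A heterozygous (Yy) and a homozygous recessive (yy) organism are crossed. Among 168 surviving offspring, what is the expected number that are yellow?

Cross: Yy × yy
Punnett square offspring (before lethality): 2 Yy, 2 yy
No YY offspring are produced in this cross.
yellow: 2 out of 4 → fraction 1/2
Expected count = 1/2 × 168 = 84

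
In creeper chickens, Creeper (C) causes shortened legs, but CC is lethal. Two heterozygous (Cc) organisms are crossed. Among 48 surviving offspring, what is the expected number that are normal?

Cross: Cc × Cc
Punnett square offspring (before lethality): 1 CC, 2 Cc, 1 cc
The CC genotype is lethal (embryos die); surviving offspring: 2 Cc, 1 cc
normal: 1 out of 3 → fraction 1/3
Expected count = 1/3 × 48 = 16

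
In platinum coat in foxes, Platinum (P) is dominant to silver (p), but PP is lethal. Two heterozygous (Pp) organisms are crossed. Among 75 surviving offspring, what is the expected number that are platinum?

Cross: Pp × Pp
Punnett square offspring (before lethality): 1 PP, 2 Pp, 1 pp
The PP genotype is lethal (embryos die); surviving offspring: 2 Pp, 1 pp
platinum: 2 out of 3 → fraction 2/3
Expected count = 2/3 × 75 = 50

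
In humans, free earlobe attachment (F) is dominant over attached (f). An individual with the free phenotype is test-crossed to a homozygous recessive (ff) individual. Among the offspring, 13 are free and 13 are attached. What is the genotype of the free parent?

Test cross: ? × ff
Offspring: 13 free, 13 attached — approximately 1:1.
A 1:1 ratio in a test cross indicates the unknown parent is heterozygous (Ff).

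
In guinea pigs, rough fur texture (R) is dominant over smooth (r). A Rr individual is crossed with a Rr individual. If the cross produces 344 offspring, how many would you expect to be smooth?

Punnett square for Rr × Rr:
Offspring genotypes: 1 RR, 2 Rr, 1 rr
rough: 3, smooth: 1
smooth: 1 out of 4 → fraction 1/4
Expected count = 1/4 × 344 = 86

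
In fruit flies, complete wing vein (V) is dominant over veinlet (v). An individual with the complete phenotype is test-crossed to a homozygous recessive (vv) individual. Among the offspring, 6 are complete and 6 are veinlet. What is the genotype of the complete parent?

Test cross: ? × vv
Offspring: 6 complete, 6 veinlet — approximately 1:1.
A 1:1 ratio in a test cross indicates the unknown parent is heterozygous (Vv).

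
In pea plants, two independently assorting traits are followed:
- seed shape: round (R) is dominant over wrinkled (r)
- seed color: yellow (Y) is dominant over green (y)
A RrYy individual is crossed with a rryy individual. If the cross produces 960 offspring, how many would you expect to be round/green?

Dihybrid cross RrYy × rryy — consider each gene separately:
seed shape: Rr × rr → 2 Rr, 2 rr → 2 R_ : 2 rr (out of 4)
seed color: Yy × yy → 2 Yy, 2 yy → 2 Y_ : 2 yy (out of 4)
Combine (counts out of 4 × 4 = 16): round/yellow (R_Y_) = 2×2 = 4; round/green (R_yy) = 2×2 = 4; wrinkled/yellow (rrY_) = 2×2 = 4; wrinkled/green (rryy) = 2×2 = 4
Phenotype counts (out of 16): 4 round/yellow, 4 round/green, 4 wrinkled/yellow, 4 wrinkled/green
round/green: 4 out of 16 → fraction 1/4
Expected count = 1/4 × 960 = 240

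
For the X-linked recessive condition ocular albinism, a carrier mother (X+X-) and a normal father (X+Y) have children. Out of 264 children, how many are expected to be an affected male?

Cross: X+X- × X+Y
Offspring: 1 X+X+, 1 X+Y, 1 X+X-, 1 X-Y
Probability of an affected male: 1/4
Expected count = 1/4 × 264 = 66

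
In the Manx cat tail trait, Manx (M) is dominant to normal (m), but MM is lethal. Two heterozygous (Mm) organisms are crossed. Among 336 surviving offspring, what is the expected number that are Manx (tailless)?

Cross: Mm × Mm
Punnett square offspring (before lethality): 1 MM, 2 Mm, 1 mm
The MM genotype is lethal (embryos die); surviving offspring: 2 Mm, 1 mm
Manx (tailless): 2 out of 3 → fraction 2/3
Expected count = 2/3 × 336 = 224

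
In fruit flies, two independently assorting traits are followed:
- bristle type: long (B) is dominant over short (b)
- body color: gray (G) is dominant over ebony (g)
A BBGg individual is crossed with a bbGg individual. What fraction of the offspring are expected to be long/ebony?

Dihybrid cross BBGg × bbGg — consider each gene separately:
bristle type: BB × bb → 4 Bb → 4 B_ (out of 4)
body color: Gg × Gg → 1 GG, 2 Gg, 1 gg → 3 G_ : 1 gg (out of 4)
Combine (counts out of 4 × 4 = 16): long/gray (B_G_) = 4×3 = 12; long/ebony (B_gg) = 4×1 = 4
Phenotype counts (out of 16): 12 long/gray, 4 long/ebony
long/ebony: 4 out of 16
Probability: 4/16 = 1/4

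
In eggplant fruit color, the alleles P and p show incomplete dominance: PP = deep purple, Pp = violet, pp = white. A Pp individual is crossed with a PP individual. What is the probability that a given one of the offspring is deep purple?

Punnett square for Pp × PP:
Offspring genotypes: 2 PP, 2 Pp
Phenotype counts: 2 deep purple, 2 violet
deep purple: 2 out of 4
Probability: 2/4 = 1/2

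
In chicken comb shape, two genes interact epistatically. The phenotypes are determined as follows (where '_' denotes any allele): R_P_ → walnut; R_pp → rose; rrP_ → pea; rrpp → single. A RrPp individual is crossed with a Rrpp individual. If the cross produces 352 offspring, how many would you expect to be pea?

Cross: RrPp × Rrpp — consider each gene separately:
R gene: Rr × Rr → 1 RR, 2 Rr, 1 rr → 3 R_ : 1 rr (out of 4)
P gene: Pp × pp → 2 Pp, 2 pp → 2 P_ : 2 pp (out of 4)
Genotype classes (out of 4 × 4 = 16): R_P_ = 3×2 = 6; R_pp = 3×2 = 6; rrP_ = 1×2 = 2; rrpp = 1×2 = 2
Apply the phenotype rules: R_P_ (6) → walnut; R_pp (6) → rose; rrP_ (2) → pea; rrpp (2) → single
Phenotype counts (out of 16): 6 walnut, 6 rose, 2 pea, 2 single
pea: 2 out of 16 → fraction 1/8
Expected count = 1/8 × 352 = 44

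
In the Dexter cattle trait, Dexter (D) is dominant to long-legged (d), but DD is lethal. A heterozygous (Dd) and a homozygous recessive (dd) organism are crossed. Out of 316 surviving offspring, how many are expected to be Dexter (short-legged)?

Cross: Dd × dd
Punnett square offspring (before lethality): 2 Dd, 2 dd
No DD offspring are produced in this cross.
Dexter (short-legged): 2 out of 4 → fraction 1/2
Expected count = 1/2 × 316 = 158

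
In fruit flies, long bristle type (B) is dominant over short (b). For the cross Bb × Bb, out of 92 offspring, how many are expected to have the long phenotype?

Punnett square for Bb × Bb:
Offspring genotypes: 1 BB, 2 Bb, 1 bb
Total offspring: 4
Count with target: 3
Probability: 3/4
Expected count = 3/4 × 92 = 69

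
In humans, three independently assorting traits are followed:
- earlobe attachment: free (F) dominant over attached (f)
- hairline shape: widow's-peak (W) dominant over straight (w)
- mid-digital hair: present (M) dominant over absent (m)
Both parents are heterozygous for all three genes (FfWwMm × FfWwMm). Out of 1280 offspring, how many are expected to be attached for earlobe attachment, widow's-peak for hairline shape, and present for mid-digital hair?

Trihybrid cross: FfWwMm × FfWwMm
Each trait segregates independently with a 3:1 phenotypic ratio, so each gene contributes 3/4 (dominant) or 1/4 (recessive).
Target: attached (earlobe attachment), widow's-peak (hairline shape), present (mid-digital hair)
Probability = product of independent per-trait probabilities
= 1/4 × 3/4 × 3/4 = 9/64
Expected count = 9/64 × 1280 = 180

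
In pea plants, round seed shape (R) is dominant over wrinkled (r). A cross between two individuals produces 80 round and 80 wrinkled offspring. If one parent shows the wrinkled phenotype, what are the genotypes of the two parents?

Observed offspring: 80 round, 80 wrinkled
The observed ratio simplifies to 1:1. One parent shows wrinkled, so its genotype must be rr. A 1:1 offspring split requires the other parent to be heterozygous (Rr).
Parent genotypes: rr × Rr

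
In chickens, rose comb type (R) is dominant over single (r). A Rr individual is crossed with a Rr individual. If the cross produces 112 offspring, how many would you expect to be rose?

Punnett square for Rr × Rr:
Offspring genotypes: 1 RR, 2 Rr, 1 rr
rose: 3, single: 1
rose: 3 out of 4 → fraction 3/4
Expected count = 3/4 × 112 = 84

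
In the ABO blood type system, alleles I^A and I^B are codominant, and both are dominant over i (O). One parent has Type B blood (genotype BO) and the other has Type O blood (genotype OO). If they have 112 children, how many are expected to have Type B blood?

Cross: BO × OO
Possible offspring genotypes: 2 BO, 2 OO
Blood type counts: 2 Type B, 2 Type O
Probability of Type B: 2/4 = 1/2
Expected count = 1/2 × 112 = 56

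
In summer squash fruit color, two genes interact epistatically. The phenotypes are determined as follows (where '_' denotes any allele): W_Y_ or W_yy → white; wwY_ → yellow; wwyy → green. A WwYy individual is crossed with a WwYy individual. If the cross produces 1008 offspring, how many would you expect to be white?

Cross: WwYy × WwYy — consider each gene separately:
W gene: Ww × Ww → 1 WW, 2 Ww, 1 ww → 3 W_ : 1 ww (out of 4)
Y gene: Yy × Yy → 1 YY, 2 Yy, 1 yy → 3 Y_ : 1 yy (out of 4)
Genotype classes (out of 4 × 4 = 16): W_Y_ = 3×3 = 9; W_yy = 3×1 = 3; wwY_ = 1×3 = 3; wwyy = 1×1 = 1
Apply the phenotype rules: W_Y_ (9) + W_yy (3) → white; wwY_ (3) → yellow; wwyy (1) → green
Phenotype counts (out of 16): 12 white, 3 yellow, 1 green
white: 12 out of 16 → fraction 3/4
Expected count = 3/4 × 1008 = 756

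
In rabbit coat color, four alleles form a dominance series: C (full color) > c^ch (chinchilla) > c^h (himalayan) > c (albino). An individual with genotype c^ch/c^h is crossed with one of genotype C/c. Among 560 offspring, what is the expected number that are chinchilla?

Cross: c^ch/c^h × C/c
Allele dominance: C > c^ch > c^h > c
Offspring genotypes: 1 C/c^ch, 1 c^ch/c, 1 C/c^h, 1 c^h/c
Phenotype counts: 2 full color, 1 chinchilla, 1 himalayan
chinchilla: 1 out of 4 → fraction 1/4
Expected count = 1/4 × 560 = 140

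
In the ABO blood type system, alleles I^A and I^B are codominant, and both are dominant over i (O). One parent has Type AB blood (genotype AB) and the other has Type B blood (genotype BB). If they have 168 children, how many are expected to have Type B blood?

Cross: AB × BB
Possible offspring genotypes: 2 AB, 2 BB
Blood type counts: 2 Type AB, 2 Type B
Probability of Type B: 2/4 = 1/2
Expected count = 1/2 × 168 = 84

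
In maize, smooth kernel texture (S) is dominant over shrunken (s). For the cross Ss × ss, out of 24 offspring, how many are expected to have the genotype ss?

Punnett square for Ss × ss:
Offspring genotypes: 2 Ss, 2 ss
Total offspring: 4
Count with target: 2
Probability: 2/4 = 1/2
Expected count = 1/2 × 24 = 12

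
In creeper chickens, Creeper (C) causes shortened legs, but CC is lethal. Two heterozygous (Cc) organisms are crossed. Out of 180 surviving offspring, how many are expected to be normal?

Cross: Cc × Cc
Punnett square offspring (before lethality): 1 CC, 2 Cc, 1 cc
The CC genotype is lethal (embryos die); surviving offspring: 2 Cc, 1 cc
normal: 1 out of 3 → fraction 1/3
Expected count = 1/3 × 180 = 60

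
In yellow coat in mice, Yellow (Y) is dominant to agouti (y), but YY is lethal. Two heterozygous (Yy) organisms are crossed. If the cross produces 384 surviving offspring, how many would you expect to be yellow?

Cross: Yy × Yy
Punnett square offspring (before lethality): 1 YY, 2 Yy, 1 yy
The YY genotype is lethal (embryos die); surviving offspring: 2 Yy, 1 yy
yellow: 2 out of 3 → fraction 2/3
Expected count = 2/3 × 384 = 256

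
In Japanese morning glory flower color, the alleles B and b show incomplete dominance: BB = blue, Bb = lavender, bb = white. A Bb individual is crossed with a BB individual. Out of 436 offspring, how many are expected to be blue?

Punnett square for Bb × BB:
Offspring genotypes: 2 BB, 2 Bb
Phenotype counts: 2 blue, 2 lavender
blue: 2 out of 4 → fraction 1/2
Expected count = 1/2 × 436 = 218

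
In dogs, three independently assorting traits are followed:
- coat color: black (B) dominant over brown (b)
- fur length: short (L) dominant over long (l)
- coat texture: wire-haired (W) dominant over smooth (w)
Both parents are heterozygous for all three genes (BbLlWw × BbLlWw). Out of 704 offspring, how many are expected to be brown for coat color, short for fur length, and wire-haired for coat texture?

Trihybrid cross: BbLlWw × BbLlWw
Each trait segregates independently with a 3:1 phenotypic ratio, so each gene contributes 3/4 (dominant) or 1/4 (recessive).
Target: brown (coat color), short (fur length), wire-haired (coat texture)
Probability = product of independent per-trait probabilities
= 1/4 × 3/4 × 3/4 = 9/64
Expected count = 9/64 × 704 = 99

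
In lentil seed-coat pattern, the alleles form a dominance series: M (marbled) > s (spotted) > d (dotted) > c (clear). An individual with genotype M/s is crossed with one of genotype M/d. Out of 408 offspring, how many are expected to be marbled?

Cross: M/s × M/d
Allele dominance: M > s > d > c
Offspring genotypes: 1 M/M, 1 M/d, 1 M/s, 1 s/d
Phenotype counts: 3 marbled, 1 spotted
marbled: 3 out of 4 → fraction 3/4
Expected count = 3/4 × 408 = 306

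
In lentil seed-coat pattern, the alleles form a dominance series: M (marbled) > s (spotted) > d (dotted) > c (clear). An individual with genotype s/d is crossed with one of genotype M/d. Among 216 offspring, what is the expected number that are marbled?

Cross: s/d × M/d
Allele dominance: M > s > d > c
Offspring genotypes: 1 M/s, 1 s/d, 1 M/d, 1 d/d
Phenotype counts: 2 marbled, 1 spotted, 1 dotted
marbled: 2 out of 4 → fraction 1/2
Expected count = 1/2 × 216 = 108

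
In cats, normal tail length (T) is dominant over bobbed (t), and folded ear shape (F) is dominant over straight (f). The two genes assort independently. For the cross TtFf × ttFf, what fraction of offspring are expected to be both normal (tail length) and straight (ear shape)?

Dihybrid cross TtFf × ttFf — consider each gene separately:
tail length: Tt × tt → 2 Tt, 2 tt → 2 T_ : 2 tt (out of 4)
ear shape: Ff × Ff → 1 FF, 2 Ff, 1 ff → 3 F_ : 1 ff (out of 4)
Looking for: normal (T_) and straight (ff)
P(normal) = 2/4, P(straight) = 1/4
P(both) = 2/4 × 1/4 = 2/16 = 1/8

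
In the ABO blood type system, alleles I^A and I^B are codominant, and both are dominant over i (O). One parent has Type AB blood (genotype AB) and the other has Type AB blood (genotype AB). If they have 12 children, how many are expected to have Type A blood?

Cross: AB × AB
Possible offspring genotypes: 1 AA, 2 AB, 1 BB
Blood type counts: 1 Type A, 2 Type AB, 1 Type B
Probability of Type A: 1/4
Expected count = 1/4 × 12 = 3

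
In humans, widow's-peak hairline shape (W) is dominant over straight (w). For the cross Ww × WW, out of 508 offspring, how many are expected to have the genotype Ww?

Punnett square for Ww × WW:
Offspring genotypes: 2 WW, 2 Ww
Total offspring: 4
Count with target: 2
Probability: 2/4 = 1/2
Expected count = 1/2 × 508 = 254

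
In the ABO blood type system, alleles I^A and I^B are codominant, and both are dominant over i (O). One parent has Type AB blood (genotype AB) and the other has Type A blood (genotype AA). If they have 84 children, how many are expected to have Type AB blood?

Cross: AB × AA
Possible offspring genotypes: 2 AA, 2 AB
Blood type counts: 2 Type A, 2 Type AB
Probability of Type AB: 2/4 = 1/2
Expected count = 1/2 × 84 = 42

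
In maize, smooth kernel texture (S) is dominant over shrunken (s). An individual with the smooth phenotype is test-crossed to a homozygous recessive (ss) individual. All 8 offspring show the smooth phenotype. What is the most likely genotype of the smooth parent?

Test cross: ? × ss
All offspring are smooth.
If the unknown parent were heterozygous (Ss), about half of 8 offspring would be shrunken; none are. The unknown parent is most likely homozygous dominant (SS).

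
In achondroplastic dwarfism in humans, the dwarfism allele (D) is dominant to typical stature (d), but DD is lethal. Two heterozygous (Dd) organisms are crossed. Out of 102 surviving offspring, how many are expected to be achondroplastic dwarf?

Cross: Dd × Dd
Punnett square offspring (before lethality): 1 DD, 2 Dd, 1 dd
The DD genotype is lethal (embryos die); surviving offspring: 2 Dd, 1 dd
achondroplastic dwarf: 2 out of 3 → fraction 2/3
Expected count = 2/3 × 102 = 68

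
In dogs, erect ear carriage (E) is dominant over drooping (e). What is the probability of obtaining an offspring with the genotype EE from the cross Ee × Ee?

Punnett square for Ee × Ee:
Offspring genotypes: 1 EE, 2 Ee, 1 ee
Total offspring: 4
Count with target: 1
Probability: 1/4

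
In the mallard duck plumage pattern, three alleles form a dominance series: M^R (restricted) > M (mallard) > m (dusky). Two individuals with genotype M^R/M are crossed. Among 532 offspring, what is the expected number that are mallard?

Cross: M^R/M × M^R/M
Allele dominance: M^R > M > m
Offspring genotypes: 1 M^R/M^R, 2 M^R/M, 1 M/M
Phenotype counts: 3 restricted, 1 mallard
mallard: 1 out of 4 → fraction 1/4
Expected count = 1/4 × 532 = 133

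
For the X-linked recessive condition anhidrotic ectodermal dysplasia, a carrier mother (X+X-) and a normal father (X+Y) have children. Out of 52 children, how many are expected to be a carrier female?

Cross: X+X- × X+Y
Offspring: 1 X+X+, 1 X+Y, 1 X+X-, 1 X-Y
Probability of a carrier female: 1/4
Expected count = 1/4 × 52 = 13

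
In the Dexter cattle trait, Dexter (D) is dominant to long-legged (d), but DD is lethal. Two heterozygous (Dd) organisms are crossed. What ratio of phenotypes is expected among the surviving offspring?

Cross: Dd × Dd
Punnett square offspring (before lethality): 1 DD, 2 Dd, 1 dd
The DD genotype is lethal (embryos die); surviving offspring: 2 Dd, 1 dd
Ratio: 2 Dexter (short-legged) : 1 long-legged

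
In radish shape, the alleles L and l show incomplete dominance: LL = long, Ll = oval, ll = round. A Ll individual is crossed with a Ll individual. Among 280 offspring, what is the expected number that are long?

Punnett square for Ll × Ll:
Offspring genotypes: 1 LL, 2 Ll, 1 ll
Phenotype counts: 1 long, 2 oval, 1 round
long: 1 out of 4 → fraction 1/4
Expected count = 1/4 × 280 = 70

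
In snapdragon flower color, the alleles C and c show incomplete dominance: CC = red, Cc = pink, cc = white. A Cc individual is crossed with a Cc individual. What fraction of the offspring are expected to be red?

Punnett square for Cc × Cc:
Offspring genotypes: 1 CC, 2 Cc, 1 cc
Phenotype counts: 1 red, 2 pink, 1 white
red: 1 out of 4
Probability: 1/4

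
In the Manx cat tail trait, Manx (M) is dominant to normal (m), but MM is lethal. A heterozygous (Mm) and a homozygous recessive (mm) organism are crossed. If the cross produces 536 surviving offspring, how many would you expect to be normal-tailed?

Cross: Mm × mm
Punnett square offspring (before lethality): 2 Mm, 2 mm
No MM offspring are produced in this cross.
normal-tailed: 2 out of 4 → fraction 1/2
Expected count = 1/2 × 536 = 268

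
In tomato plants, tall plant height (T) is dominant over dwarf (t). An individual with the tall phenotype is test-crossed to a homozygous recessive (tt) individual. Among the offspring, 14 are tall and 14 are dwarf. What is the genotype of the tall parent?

Test cross: ? × tt
Offspring: 14 tall, 14 dwarf — approximately 1:1.
A 1:1 ratio in a test cross indicates the unknown parent is heterozygous (Tt).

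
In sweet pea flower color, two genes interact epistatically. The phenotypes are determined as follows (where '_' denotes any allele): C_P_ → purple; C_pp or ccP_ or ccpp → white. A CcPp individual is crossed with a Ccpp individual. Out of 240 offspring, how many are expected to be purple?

Cross: CcPp × Ccpp — consider each gene separately:
C gene: Cc × Cc → 1 CC, 2 Cc, 1 cc → 3 C_ : 1 cc (out of 4)
P gene: Pp × pp → 2 Pp, 2 pp → 2 P_ : 2 pp (out of 4)
Genotype classes (out of 4 × 4 = 16): C_P_ = 3×2 = 6; C_pp = 3×2 = 6; ccP_ = 1×2 = 2; ccpp = 1×2 = 2
Apply the phenotype rules: C_P_ (6) → purple; C_pp (6) + ccP_ (2) + ccpp (2) → white
Phenotype counts (out of 16): 6 purple, 10 white
purple: 6 out of 16 → fraction 3/8
Expected count = 3/8 × 240 = 90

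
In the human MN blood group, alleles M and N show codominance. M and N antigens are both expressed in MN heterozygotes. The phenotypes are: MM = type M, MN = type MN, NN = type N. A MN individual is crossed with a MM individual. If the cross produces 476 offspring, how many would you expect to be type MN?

Punnett square for MN × MM:
Offspring genotypes: 2 MM, 2 MN
Phenotype counts: 2 type M, 2 type MN
type MN: 2 out of 4 → fraction 1/2
Expected count = 1/2 × 476 = 238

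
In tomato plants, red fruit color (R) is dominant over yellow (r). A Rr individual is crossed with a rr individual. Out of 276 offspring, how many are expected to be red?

Punnett square for Rr × rr:
Offspring genotypes: 2 Rr, 2 rr
red: 2, yellow: 2
red: 2 out of 4 → fraction 1/2
Expected count = 1/2 × 276 = 138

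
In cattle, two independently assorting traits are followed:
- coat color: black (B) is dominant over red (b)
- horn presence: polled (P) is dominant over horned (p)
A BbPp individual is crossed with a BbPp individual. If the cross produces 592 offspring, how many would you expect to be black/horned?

Dihybrid cross BbPp × BbPp — consider each gene separately:
coat color: Bb × Bb → 1 BB, 2 Bb, 1 bb → 3 B_ : 1 bb (out of 4)
horn presence: Pp × Pp → 1 PP, 2 Pp, 1 pp → 3 P_ : 1 pp (out of 4)
Combine (counts out of 4 × 4 = 16): black/polled (B_P_) = 3×3 = 9; black/horned (B_pp) = 3×1 = 3; red/polled (bbP_) = 1×3 = 3; red/horned (bbpp) = 1×1 = 1
Phenotype counts (out of 16): 9 black/polled, 3 black/horned, 3 red/polled, 1 red/horned
black/horned: 3 out of 16 → fraction 3/16
Expected count = 3/16 × 592 = 111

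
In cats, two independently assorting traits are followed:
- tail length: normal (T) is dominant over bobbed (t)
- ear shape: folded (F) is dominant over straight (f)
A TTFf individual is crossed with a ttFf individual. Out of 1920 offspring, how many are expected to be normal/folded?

Dihybrid cross TTFf × ttFf — consider each gene separately:
tail length: TT × tt → 4 Tt → 4 T_ (out of 4)
ear shape: Ff × Ff → 1 FF, 2 Ff, 1 ff → 3 F_ : 1 ff (out of 4)
Combine (counts out of 4 × 4 = 16): normal/folded (T_F_) = 4×3 = 12; normal/straight (T_ff) = 4×1 = 4
Phenotype counts (out of 16): 12 normal/folded, 4 normal/straight
normal/folded: 12 out of 16 → fraction 3/4
Expected count = 3/4 × 1920 = 1440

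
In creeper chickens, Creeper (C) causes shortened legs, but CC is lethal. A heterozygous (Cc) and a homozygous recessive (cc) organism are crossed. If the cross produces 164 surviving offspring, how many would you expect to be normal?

Cross: Cc × cc
Punnett square offspring (before lethality): 2 Cc, 2 cc
No CC offspring are produced in this cross.
normal: 2 out of 4 → fraction 1/2
Expected count = 1/2 × 164 = 82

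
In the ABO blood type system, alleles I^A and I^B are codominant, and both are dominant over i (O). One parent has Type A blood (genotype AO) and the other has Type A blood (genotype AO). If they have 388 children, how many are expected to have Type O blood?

Cross: AO × AO
Possible offspring genotypes: 1 AA, 2 AO, 1 OO
Blood type counts: 3 Type A, 1 Type O
Probability of Type O: 1/4
Expected count = 1/4 × 388 = 97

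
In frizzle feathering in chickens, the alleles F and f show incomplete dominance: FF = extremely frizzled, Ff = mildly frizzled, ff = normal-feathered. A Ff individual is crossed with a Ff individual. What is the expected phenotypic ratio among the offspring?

Punnett square for Ff × Ff:
Offspring genotypes: 1 FF, 2 Ff, 1 ff
Phenotype counts: 1 extremely frizzled, 2 mildly frizzled, 1 normal-feathered
Ratio: 1 extremely frizzled : 2 mildly frizzled : 1 normal-feathered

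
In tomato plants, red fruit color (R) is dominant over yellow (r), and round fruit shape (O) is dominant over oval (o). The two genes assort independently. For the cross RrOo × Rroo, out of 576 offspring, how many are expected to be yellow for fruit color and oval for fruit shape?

Dihybrid cross RrOo × Rroo — consider each gene separately:
fruit color: Rr × Rr → 1 RR, 2 Rr, 1 rr → 3 R_ : 1 rr (out of 4)
fruit shape: Oo × oo → 2 Oo, 2 oo → 2 O_ : 2 oo (out of 4)
Looking for: yellow (rr) and oval (oo)
P(yellow) = 1/4, P(oval) = 2/4
P(both) = 1/4 × 2/4 = 2/16 = 1/8
Expected count = 1/8 × 576 = 72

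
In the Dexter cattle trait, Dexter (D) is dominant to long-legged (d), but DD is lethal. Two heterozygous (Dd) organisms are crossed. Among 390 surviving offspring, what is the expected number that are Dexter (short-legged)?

Cross: Dd × Dd
Punnett square offspring (before lethality): 1 DD, 2 Dd, 1 dd
The DD genotype is lethal (embryos die); surviving offspring: 2 Dd, 1 dd
Dexter (short-legged): 2 out of 3 → fraction 2/3
Expected count = 2/3 × 390 = 260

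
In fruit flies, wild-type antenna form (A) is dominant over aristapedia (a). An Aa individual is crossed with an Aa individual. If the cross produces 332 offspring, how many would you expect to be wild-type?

Punnett square for Aa × Aa:
Offspring genotypes: 1 AA, 2 Aa, 1 aa
wild-type: 3, aristapedia: 1
wild-type: 3 out of 4 → fraction 3/4
Expected count = 3/4 × 332 = 249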